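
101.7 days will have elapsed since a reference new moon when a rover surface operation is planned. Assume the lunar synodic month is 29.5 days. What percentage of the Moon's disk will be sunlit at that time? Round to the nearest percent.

97%

Reduce mod P: 101.7 − 3×29.5 = 13.20 d into the current lunation.
Elongation θ = 360° × 13.20/29.5 ≈ 161.1°.
With cos θ = (-0.946), the lit fraction is (1 − (-0.946))/2 ≈ 0.973, so 97%.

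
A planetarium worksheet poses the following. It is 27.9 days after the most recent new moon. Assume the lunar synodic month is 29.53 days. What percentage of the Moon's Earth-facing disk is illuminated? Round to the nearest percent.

Elongation θ = 360° × 27.9/29.53 ≈ 340.1°.
cos 340.1° = 0.940, so f = (1 − 0.940)/2 = 0.030, so 3%.

3%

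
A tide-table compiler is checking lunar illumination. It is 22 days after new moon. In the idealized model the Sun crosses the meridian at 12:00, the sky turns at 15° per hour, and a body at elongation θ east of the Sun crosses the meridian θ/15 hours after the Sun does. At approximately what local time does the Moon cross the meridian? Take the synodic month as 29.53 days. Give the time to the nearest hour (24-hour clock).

06:00

Phase angle: θ = 360°·(22 d)/(29.53 d) = 268.2°.
Delay after the Sun = 268.2° / (15°/h) ≈ 17.88 h.
12:00 + 17.88 h ≈ 05:53 → 06:00 to the nearest hour.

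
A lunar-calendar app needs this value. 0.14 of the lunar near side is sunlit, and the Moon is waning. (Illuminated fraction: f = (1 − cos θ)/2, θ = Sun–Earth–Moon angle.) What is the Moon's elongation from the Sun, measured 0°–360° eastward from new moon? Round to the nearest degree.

316°

Invert f = (1 − cos θ)/2 to get cos θ = 1 − 2(0.14) = 0.720, hence θ₀ = arccos 0.720 = 43.9°.
Since the Moon is past full (waning), take the reflex angle: θ = 360° − 43.9° = 316.1°.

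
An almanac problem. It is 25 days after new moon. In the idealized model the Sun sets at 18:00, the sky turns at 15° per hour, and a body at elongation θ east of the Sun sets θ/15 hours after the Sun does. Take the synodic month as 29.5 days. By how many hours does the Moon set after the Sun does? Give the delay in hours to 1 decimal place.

20.3 h

Phase angle: θ = 360°·(25 d)/(29.5 d) = 305.1°.
Delay after the Sun = 305.1° / (15°/h) ≈ 20.34 h.
So the Moon sets 20.34 h after the Sun.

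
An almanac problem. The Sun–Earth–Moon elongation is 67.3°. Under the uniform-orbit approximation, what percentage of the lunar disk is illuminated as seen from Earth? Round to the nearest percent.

Half-versine of 67.3°: (1 − 0.386)/2 = 0.307, i.e. 31%.

31%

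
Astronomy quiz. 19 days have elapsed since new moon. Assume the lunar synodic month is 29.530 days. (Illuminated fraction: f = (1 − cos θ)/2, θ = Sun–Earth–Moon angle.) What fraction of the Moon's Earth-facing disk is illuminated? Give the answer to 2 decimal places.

0.81

The Moon has covered 19/29.530 of its cycle, so θ ≈ 360° × 19/29.530 = 231.6°.
Illuminated fraction = (1 − cos 231.6°)/2 = (1 − (-0.621))/2 ≈ 0.810.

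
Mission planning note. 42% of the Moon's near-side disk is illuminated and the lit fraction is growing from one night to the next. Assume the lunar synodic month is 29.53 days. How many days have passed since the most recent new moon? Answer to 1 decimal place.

Invert f = (1 − cos θ)/2 to get cos θ = 1 − 2(0.42) = 0.160, hence θ₀ = arccos 0.160 = 80.8°.
Before full moon the principal value applies: θ = 80.8°.
That fraction of the synodic month is 80.8/360 × 29.53 d ≈ 6.63 d.

6.6 days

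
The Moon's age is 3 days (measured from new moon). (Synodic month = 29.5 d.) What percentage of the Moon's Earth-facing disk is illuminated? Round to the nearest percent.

Elongation θ = 360° × 3/29.5 ≈ 36.6°.
cos 36.6° = 0.803, so f = (1 − 0.803)/2 = 0.099, so 10%.

10%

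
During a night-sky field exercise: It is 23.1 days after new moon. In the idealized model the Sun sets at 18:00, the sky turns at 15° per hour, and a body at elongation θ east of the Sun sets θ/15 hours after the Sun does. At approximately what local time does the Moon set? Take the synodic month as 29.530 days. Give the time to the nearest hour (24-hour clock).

13:00

The Moon has covered 23.1/29.530 of its cycle, so θ ≈ 360° × 23.1/29.530 = 281.6°.
Delay after the Sun = 281.6° / (15°/h) ≈ 18.77 h.
18:00 + 18.77 h ≈ 12:46 → 13:00 to the nearest hour.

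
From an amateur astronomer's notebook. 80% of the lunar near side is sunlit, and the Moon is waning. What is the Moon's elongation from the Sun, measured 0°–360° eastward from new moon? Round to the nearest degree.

From f = (1 − cos θ)/2: cos θ = 1 − 2×0.80 = -0.600; arccos → 126.9°.
Since the Moon is past full (waning), take the reflex angle: θ = 360° − 126.9° = 233.1°.

233°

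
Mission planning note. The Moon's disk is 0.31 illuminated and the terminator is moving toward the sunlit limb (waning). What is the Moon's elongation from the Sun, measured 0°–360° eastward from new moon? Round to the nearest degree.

292°

From f = (1 − cos θ)/2: cos θ = 1 − 2×0.31 = 0.380; arccos → 67.7°.
A waning Moon lies in 180°–360°, so θ = 360° − 67.7° = 292.3°.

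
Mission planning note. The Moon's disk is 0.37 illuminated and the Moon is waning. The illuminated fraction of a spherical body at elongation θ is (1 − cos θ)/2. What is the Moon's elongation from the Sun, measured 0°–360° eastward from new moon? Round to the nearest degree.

From f = (1 − cos θ)/2: cos θ = 1 − 2×0.37 = 0.260; arccos → 74.9°.
Since the Moon is past full (waning), take the reflex angle: θ = 360° − 74.9° = 285.1°.

285°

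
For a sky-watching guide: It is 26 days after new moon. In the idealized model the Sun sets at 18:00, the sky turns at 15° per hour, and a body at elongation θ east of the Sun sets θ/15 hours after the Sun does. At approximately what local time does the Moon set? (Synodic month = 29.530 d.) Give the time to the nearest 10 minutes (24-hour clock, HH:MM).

Elongation θ = 360° × 26/29.530 ≈ 317.0°.
Delay after the Sun = 317.0° / (15°/h) ≈ 21.13 h.
18:00 + 21.131 h ≈ 15:08 → 15:10 to the nearest ten minutes.

15:10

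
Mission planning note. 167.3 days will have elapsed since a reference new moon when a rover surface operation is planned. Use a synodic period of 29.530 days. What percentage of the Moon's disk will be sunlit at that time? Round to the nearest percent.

75%

167.3 d spans 5 complete synodic months (5 × 29.530 = 147.65 d) plus 19.65 d.
The Moon has covered 19.65/29.530 of its cycle, so θ ≈ 360° × 19.65/29.530 = 239.6°.
Illuminated fraction = (1 − cos 239.6°)/2 = (1 − (-0.507))/2 ≈ 0.753, so 75%.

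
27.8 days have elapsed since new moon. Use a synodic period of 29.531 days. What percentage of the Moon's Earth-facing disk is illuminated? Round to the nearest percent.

3%

The Moon has covered 27.8/29.531 of its cycle, so θ ≈ 360° × 27.8/29.531 = 338.9°.
With cos θ = 0.933, the lit fraction is (1 − 0.933)/2 ≈ 0.034, so 3%.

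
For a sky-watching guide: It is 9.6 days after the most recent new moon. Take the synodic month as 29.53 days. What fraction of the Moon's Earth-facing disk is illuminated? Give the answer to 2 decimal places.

Elongation θ = 360° × 9.6/29.53 ≈ 117.0°.
Illuminated fraction = (1 − cos 117.0°)/2 = (1 − (-0.455))/2 ≈ 0.727.

0.73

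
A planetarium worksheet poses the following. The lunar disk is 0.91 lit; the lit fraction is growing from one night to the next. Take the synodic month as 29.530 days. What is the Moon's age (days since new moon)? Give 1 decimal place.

11.9 days

From f = (1 − cos θ)/2: cos θ = 1 − 2×0.91 = -0.820; arccos → 145.1°.
Before full moon the principal value applies: θ = 145.1°.
That fraction of the synodic month is 145.1/360 × 29.530 d ≈ 11.90 d.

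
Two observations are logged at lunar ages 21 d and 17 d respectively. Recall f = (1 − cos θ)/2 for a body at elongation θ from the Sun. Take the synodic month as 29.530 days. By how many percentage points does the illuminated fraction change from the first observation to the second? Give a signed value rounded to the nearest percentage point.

First observation: θ = 360°·21/29.530 = 256.0°, so f = 0.621.
Second observation: θ = 207.2°, f = 0.945.
Δf = 0.945 − 0.621 = +0.324, i.e. +32 pp.

+32 percentage points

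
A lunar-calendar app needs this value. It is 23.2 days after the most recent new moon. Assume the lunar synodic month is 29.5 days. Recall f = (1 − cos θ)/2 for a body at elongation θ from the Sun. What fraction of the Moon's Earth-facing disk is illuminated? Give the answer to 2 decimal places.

The Moon has covered 23.2/29.5 of its cycle, so θ ≈ 360° × 23.2/29.5 = 283.1°.
Illuminated fraction = (1 − cos 283.1°)/2 = (1 − 0.227)/2 ≈ 0.387.

0.39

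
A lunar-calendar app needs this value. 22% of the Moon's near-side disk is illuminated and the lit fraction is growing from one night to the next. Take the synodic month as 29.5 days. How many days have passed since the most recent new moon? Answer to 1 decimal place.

From f = (1 − cos θ)/2: cos θ = 1 − 2×0.22 = 0.560; arccos → 55.9°.
Waxing ⇒ before full, so θ = 55.9°.
At 360°/29.5 d per day, 55.9° corresponds to 4.58 days.

4.6 days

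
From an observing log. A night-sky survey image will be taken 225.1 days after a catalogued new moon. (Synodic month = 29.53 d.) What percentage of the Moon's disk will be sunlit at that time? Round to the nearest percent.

225.1/29.53 = 7.623 lunations, so 7 complete cycles and 18.39 d into the next.
Elongation θ = 360° × 18.39/29.53 ≈ 224.2°.
cos 224.2° = (-0.717), so f = (1 − (-0.717))/2 = 0.859, so 86%.

86%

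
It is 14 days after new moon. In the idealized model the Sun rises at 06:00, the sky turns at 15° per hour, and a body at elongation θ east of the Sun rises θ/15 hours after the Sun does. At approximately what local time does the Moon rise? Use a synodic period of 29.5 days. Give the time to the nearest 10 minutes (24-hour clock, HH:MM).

17:20

Phase angle: θ = 360°·(14 d)/(29.5 d) = 170.8°.
At 15° of sky rotation per hour, 170.8° corresponds to a 11.39 h lag.
06:00 + 11.390 h ≈ 17:23 → 17:20 to the nearest ten minutes.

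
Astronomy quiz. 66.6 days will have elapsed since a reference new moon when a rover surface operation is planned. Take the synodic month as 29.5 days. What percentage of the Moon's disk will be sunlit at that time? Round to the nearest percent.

66.6 d spans 2 complete synodic months (2 × 29.5 = 59.00 d) plus 7.60 d.
Elongation θ = 360° × 7.60/29.5 ≈ 92.7°.
Illuminated fraction = (1 − cos 92.7°)/2 = (1 − (-0.048))/2 ≈ 0.524, so 52%.

52%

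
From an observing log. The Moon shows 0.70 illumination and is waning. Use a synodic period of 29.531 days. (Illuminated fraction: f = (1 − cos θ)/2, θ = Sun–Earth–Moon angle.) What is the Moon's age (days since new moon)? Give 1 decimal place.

Invert f = (1 − cos θ)/2 to get cos θ = 1 − 2(0.70) = -0.400, hence θ₀ = arccos -0.400 = 113.6°.
Since the Moon is past full (waning), take the reflex angle: θ = 360° − 113.6° = 246.4°.
At 360°/29.531 d per day, 246.4° corresponds to 20.21 days.

20.2 days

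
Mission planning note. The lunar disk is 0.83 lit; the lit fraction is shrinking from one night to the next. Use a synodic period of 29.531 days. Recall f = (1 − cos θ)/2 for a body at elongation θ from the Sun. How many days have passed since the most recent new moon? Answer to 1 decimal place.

From f = (1 − cos θ)/2: cos θ = 1 − 2×0.83 = -0.660; arccos → 131.3°.
A waning Moon lies in 180°–360°, so θ = 360° − 131.3° = 228.7°.
At 360°/29.531 d per day, 228.7° corresponds to 18.76 days.

18.8 days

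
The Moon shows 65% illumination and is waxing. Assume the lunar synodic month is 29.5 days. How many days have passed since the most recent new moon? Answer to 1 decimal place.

8.8 days

Invert f = (1 − cos θ)/2 to get cos θ = 1 − 2(0.65) = -0.300, hence θ₀ = arccos -0.300 = 107.5°.
Waxing ⇒ before full, so θ = 107.5°.
Age = 29.5 × 107.5°/360° ≈ 8.81 days.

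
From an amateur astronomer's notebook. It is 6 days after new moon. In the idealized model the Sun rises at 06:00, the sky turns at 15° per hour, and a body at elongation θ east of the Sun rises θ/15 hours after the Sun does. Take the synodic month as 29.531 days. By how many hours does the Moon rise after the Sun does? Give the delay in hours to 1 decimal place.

4.9 h

The Moon has covered 6/29.531 of its cycle, so θ ≈ 360° × 6/29.531 = 73.1°.
The Moon trails the Sun by θ/15 = 73.1/15 ≈ 4.88 hours.
So the Moon rises 4.88 h after the Sun.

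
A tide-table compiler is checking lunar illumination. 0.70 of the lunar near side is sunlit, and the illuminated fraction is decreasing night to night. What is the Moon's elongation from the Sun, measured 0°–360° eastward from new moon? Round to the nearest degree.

246°

From f = (1 − cos θ)/2: cos θ = 1 − 2×0.70 = -0.400; arccos → 113.6°.
A waning Moon lies in 180°–360°, so θ = 360° − 113.6° = 246.4°.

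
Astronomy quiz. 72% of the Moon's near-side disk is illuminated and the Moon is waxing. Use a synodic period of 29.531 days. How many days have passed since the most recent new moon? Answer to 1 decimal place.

9.5 days

From f = (1 − cos θ)/2: cos θ = 1 − 2×0.72 = -0.440; arccos → 116.1°.
Before full moon the principal value applies: θ = 116.1°.
Age = 29.531 × 116.1°/360° ≈ 9.52 days.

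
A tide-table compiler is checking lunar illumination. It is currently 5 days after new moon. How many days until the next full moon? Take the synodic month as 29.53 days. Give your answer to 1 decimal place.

9.8 days

Full moon is 0.5 of the way through the cycle: age 0.5 × 29.53 = 14.765 d.
That is 14.765 − 5 = 9.765 days ahead.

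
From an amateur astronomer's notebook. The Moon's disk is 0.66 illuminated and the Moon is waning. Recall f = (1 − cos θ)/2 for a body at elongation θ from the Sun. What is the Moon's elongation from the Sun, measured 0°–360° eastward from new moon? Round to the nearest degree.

Invert f = (1 − cos θ)/2 to get cos θ = 1 − 2(0.66) = -0.320, hence θ₀ = arccos -0.320 = 108.7°.
A waning Moon lies in 180°–360°, so θ = 360° − 108.7° = 251.3°.

251°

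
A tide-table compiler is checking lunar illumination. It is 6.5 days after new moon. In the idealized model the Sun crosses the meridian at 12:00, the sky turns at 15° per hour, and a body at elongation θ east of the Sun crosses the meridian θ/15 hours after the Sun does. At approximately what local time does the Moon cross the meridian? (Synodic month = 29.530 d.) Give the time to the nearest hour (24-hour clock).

17:00

Elongation θ = 360° × 6.5/29.530 ≈ 79.2°.
At 15° of sky rotation per hour, 79.2° corresponds to a 5.28 h lag.
12:00 + 5.28 h ≈ 17:17 → 17:00 to the nearest hour.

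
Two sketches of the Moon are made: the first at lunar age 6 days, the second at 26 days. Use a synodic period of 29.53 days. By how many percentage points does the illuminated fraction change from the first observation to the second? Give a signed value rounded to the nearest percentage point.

θ₁ = 360° × 6/29.53 = 73.1°, f₁ = (1 − cos θ₁)/2 = 0.355.
θ₂ = 360° × 26/29.53 = 317.0°, f₂ = (1 − cos θ₂)/2 = 0.135.
Change = f₂ − f₁ = -0.221 → -22 percentage points.

-22 pp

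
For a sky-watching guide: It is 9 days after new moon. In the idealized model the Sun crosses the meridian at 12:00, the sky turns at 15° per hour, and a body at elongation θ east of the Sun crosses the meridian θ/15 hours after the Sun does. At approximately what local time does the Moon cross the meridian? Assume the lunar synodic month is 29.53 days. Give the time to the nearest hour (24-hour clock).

19:00

The Moon has covered 9/29.53 of its cycle, so θ ≈ 360° × 9/29.53 = 109.7°.
Delay after the Sun = 109.7° / (15°/h) ≈ 7.31 h.
12:00 + 7.31 h ≈ 19:19 → 19:00 to the nearest hour.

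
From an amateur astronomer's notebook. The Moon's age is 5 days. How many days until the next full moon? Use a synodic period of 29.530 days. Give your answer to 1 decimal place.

9.8 days

Full moon occurs at elongation 180°, i.e. at age 29.530 × 180/360 = 14.765 d.
So 9.765 days remain (14.765 − 5).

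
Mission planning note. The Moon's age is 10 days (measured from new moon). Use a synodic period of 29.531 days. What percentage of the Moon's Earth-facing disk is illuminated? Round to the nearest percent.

Phase angle: θ = 360°·(10 d)/(29.531 d) = 121.9°.
cos 121.9° = (-0.529), so f = (1 − (-0.529))/2 = 0.764, so 76%.

76%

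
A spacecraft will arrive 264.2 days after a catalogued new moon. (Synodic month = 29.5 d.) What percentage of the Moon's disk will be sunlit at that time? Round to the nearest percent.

2%

Reduce mod P: 264.2 − 8×29.5 = 28.20 d into the current lunation.
Phase angle: θ = 360°·(28.20 d)/(29.5 d) = 344.1°.
Illuminated fraction = (1 − cos 344.1°)/2 = (1 − 0.962)/2 ≈ 0.019, so 2%.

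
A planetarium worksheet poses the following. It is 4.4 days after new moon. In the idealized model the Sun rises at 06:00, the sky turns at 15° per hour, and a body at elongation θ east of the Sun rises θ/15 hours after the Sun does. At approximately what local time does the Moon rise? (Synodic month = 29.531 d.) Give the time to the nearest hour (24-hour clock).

10:00

Elongation θ = 360° × 4.4/29.531 ≈ 53.6°.
At 15° of sky rotation per hour, 53.6° corresponds to a 3.58 h lag.
06:00 + 3.58 h ≈ 09:35 → 10:00 to the nearest hour.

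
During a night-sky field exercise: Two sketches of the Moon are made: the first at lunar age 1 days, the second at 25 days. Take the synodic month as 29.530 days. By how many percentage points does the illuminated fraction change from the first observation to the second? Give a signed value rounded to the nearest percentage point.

+20 pp

First observation: θ = 360°·1/29.530 = 12.2°, so f = 0.011.
Second observation: θ = 304.8°, f = 0.215.
Δf = 0.215 − 0.011 = +0.204, i.e. +20 pp.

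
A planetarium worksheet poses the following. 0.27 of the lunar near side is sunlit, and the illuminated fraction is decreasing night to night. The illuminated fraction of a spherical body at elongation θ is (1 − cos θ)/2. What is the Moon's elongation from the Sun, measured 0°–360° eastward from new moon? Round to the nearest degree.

Invert f = (1 − cos θ)/2 to get cos θ = 1 − 2(0.27) = 0.460, hence θ₀ = arccos 0.460 = 62.6°.
A waning Moon lies in 180°–360°, so θ = 360° − 62.6° = 297.4°.

297°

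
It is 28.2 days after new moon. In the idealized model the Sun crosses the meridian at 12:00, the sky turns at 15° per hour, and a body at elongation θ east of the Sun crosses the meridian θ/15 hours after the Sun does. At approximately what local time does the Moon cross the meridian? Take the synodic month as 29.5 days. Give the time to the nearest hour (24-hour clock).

Phase angle: θ = 360°·(28.2 d)/(29.5 d) = 344.1°.
At 15° of sky rotation per hour, 344.1° corresponds to a 22.94 h lag.
12:00 + 22.94 h ≈ 10:57 → 11:00 to the nearest hour.

11:00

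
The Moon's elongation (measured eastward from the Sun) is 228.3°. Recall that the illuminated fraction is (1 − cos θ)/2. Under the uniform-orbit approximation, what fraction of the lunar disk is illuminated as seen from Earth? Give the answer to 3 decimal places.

0.833

Half-versine of 228.3°: (1 − (-0.665))/2 = 0.833.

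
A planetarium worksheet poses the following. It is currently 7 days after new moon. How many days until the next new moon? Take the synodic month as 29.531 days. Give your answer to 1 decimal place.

22.5 days

One full lunation from the last new moon is 29.531 d; remaining = 29.531 − 7 = 22.531 d.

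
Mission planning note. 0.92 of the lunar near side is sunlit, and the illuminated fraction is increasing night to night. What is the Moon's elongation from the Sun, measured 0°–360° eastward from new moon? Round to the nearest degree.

Invert f = (1 − cos θ)/2 to get cos θ = 1 − 2(0.92) = -0.840, hence θ₀ = arccos -0.840 = 147.1°.
The Moon is waxing (0°–180°), so θ = 147.1° directly.

147°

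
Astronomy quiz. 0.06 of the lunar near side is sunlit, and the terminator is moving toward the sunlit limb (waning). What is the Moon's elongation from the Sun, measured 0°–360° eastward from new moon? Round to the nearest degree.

Invert f = (1 − cos θ)/2 to get cos θ = 1 − 2(0.06) = 0.880, hence θ₀ = arccos 0.880 = 28.4°.
Since the Moon is past full (waning), take the reflex angle: θ = 360° − 28.4° = 331.6°.

332°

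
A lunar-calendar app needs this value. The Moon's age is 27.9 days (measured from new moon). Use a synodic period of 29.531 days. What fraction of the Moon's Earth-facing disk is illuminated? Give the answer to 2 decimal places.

0.03

The Moon has covered 27.9/29.531 of its cycle, so θ ≈ 360° × 27.9/29.531 = 340.1°.
With cos θ = 0.940, the lit fraction is (1 − 0.940)/2 ≈ 0.030.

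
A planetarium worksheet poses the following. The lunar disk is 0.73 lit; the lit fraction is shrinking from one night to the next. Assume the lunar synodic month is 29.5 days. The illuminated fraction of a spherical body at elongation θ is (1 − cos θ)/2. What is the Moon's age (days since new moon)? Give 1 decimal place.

19.9 days

From f = (1 − cos θ)/2: cos θ = 1 − 2×0.73 = -0.460; arccos → 117.4°.
Waning ⇒ past full, so θ = 360° − 117.4° = 242.6°.
Age = 29.5 × 242.6°/360° ≈ 19.88 days.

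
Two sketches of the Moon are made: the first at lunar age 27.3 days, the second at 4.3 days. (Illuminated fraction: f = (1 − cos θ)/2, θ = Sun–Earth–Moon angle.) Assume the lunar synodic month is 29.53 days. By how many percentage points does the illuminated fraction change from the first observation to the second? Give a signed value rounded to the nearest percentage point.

θ₁ = 360° × 27.3/29.53 = 332.8°, f₁ = (1 − cos θ₁)/2 = 0.055.
θ₂ = 360° × 4.3/29.53 = 52.4°, f₂ = (1 − cos θ₂)/2 = 0.195.
Change = f₂ − f₁ = +0.140 → +14 percentage points.

+14 pp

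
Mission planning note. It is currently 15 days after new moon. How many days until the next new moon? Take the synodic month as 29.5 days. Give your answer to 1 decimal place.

One full lunation from the last new moon is 29.5 d; remaining = 29.5 − 15 = 14.500 d.

14.5 days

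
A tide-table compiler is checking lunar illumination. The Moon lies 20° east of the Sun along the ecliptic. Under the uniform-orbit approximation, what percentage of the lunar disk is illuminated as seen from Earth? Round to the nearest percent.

3%

Half-versine of 20°: (1 − 0.940)/2 = 0.030, i.e. 3%.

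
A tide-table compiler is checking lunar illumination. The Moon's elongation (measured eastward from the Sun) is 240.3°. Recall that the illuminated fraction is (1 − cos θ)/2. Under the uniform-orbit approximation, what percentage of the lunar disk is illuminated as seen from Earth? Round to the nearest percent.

75%

Half-versine of 240.3°: (1 − (-0.495))/2 = 0.748, i.e. 75%.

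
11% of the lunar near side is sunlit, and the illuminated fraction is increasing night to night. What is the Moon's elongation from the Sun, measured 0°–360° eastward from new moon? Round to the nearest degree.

Invert f = (1 − cos θ)/2 to get cos θ = 1 − 2(0.11) = 0.780, hence θ₀ = arccos 0.780 = 38.7°.
The Moon is waxing (0°–180°), so θ = 38.7° directly.

39°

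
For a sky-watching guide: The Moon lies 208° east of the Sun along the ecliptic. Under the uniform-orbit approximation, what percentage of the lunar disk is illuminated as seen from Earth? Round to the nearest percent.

cos 208° = (-0.883), so f = (1 − (-0.883))/2 = 0.941, i.e. 94%.

94%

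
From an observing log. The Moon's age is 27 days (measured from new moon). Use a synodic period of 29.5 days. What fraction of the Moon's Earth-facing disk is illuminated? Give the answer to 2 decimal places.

0.07

Elongation θ = 360° × 27/29.5 ≈ 329.5°.
Illuminated fraction = (1 − cos 329.5°)/2 = (1 − 0.862)/2 ≈ 0.069.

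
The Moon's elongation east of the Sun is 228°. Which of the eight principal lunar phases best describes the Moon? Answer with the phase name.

waning gibbous

228° lies in the waning gibbous sector of the 8-phase cycle.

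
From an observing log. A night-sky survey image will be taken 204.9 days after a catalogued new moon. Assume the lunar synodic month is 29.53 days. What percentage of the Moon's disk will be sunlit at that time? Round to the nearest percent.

204.9/29.53 = 6.939 lunations, so 6 complete cycles and 27.72 d into the next.
Elongation θ = 360° × 27.72/29.53 ≈ 337.9°.
Illuminated fraction = (1 − cos 337.9°)/2 = (1 − 0.927)/2 ≈ 0.037, so 4%.

4%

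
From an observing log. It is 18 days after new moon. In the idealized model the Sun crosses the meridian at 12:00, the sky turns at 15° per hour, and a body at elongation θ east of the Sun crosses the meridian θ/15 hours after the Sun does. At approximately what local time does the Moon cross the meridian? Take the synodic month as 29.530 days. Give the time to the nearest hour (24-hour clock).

Phase angle: θ = 360°·(18 d)/(29.530 d) = 219.4°.
The Moon trails the Sun by θ/15 = 219.4/15 ≈ 14.63 hours.
12:00 + 14.63 h ≈ 02:38 → 03:00 to the nearest hour.

03:00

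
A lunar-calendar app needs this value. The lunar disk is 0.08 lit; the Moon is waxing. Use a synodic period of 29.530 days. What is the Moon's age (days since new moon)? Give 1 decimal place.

Invert f = (1 − cos θ)/2 to get cos θ = 1 − 2(0.08) = 0.840, hence θ₀ = arccos 0.840 = 32.9°.
Waxing ⇒ before full, so θ = 32.9°.
At 360°/29.530 d per day, 32.9° corresponds to 2.70 days.

2.7 days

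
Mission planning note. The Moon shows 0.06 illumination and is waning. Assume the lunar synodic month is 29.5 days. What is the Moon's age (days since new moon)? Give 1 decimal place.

Invert f = (1 − cos θ)/2 to get cos θ = 1 − 2(0.06) = 0.880, hence θ₀ = arccos 0.880 = 28.4°.
Since the Moon is past full (waning), take the reflex angle: θ = 360° − 28.4° = 331.6°.
That fraction of the synodic month is 331.6/360 × 29.5 d ≈ 27.18 d.

27.2 days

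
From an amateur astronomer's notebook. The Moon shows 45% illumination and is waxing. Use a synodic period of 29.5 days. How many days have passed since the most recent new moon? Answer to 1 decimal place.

6.9 days

From f = (1 − cos θ)/2: cos θ = 1 − 2×0.45 = 0.100; arccos → 84.3°.
The Moon is waxing (0°–180°), so θ = 84.3° directly.
Age = 29.5 × 84.3°/360° ≈ 6.90 days.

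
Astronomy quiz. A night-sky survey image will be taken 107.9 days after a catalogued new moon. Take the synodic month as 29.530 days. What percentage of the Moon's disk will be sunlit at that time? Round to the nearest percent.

78%

Reduce mod P: 107.9 − 3×29.530 = 19.31 d into the current lunation.
The Moon has covered 19.31/29.530 of its cycle, so θ ≈ 360° × 19.31/29.530 = 235.4°.
cos 235.4° = (-0.568), so f = (1 − (-0.568))/2 = 0.784, so 78%.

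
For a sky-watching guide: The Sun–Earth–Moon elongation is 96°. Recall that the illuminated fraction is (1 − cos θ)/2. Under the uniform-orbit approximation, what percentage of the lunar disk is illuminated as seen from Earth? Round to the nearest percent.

55%

f = (1 − cos 96°)/2 = (1 − (-0.105))/2 ≈ 0.552, i.e. 55%.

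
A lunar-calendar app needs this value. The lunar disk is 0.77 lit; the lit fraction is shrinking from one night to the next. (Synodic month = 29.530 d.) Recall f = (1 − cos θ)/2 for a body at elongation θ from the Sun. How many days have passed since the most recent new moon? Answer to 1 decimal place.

cos θ = 1 − 2f = -0.540, giving a principal value of 122.7°.
A waning Moon lies in 180°–360°, so θ = 360° − 122.7° = 237.3°.
At 360°/29.530 d per day, 237.3° corresponds to 19.47 days.

19.5 days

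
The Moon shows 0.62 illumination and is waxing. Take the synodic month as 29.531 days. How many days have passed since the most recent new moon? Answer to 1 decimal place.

8.5 days

Invert f = (1 − cos θ)/2 to get cos θ = 1 − 2(0.62) = -0.240, hence θ₀ = arccos -0.240 = 103.9°.
The Moon is waxing (0°–180°), so θ = 103.9° directly.
Age = 29.531 × 103.9°/360° ≈ 8.52 days.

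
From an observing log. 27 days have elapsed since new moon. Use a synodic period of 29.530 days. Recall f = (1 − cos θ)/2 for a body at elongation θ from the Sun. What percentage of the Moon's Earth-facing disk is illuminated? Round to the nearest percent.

Phase angle: θ = 360°·(27 d)/(29.530 d) = 329.2°.
With cos θ = 0.859, the lit fraction is (1 − 0.859)/2 ≈ 0.071, so 7%.

7%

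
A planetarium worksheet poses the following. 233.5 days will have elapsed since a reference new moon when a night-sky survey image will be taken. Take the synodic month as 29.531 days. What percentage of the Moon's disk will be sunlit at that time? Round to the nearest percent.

Reduce mod P: 233.5 − 7×29.531 = 26.78 d into the current lunation.
Phase angle: θ = 360°·(26.78 d)/(29.531 d) = 326.5°.
cos 326.5° = 0.834, so f = (1 − 0.834)/2 = 0.083, so 8%.

8%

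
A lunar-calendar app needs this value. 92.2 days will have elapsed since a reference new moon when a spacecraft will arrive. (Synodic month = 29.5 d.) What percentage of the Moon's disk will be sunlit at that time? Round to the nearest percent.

92.2 d spans 3 complete synodic months (3 × 29.5 = 88.50 d) plus 3.70 d.
The Moon has covered 3.70/29.5 of its cycle, so θ ≈ 360° × 3.70/29.5 = 45.2°.
cos 45.2° = 0.705, so f = (1 − 0.705)/2 = 0.147, so 15%.

15%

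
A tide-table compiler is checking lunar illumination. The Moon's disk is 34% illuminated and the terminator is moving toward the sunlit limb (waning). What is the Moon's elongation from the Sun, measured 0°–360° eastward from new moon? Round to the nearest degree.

From f = (1 − cos θ)/2: cos θ = 1 − 2×0.34 = 0.320; arccos → 71.3°.
A waning Moon lies in 180°–360°, so θ = 360° − 71.3° = 288.7°.

289°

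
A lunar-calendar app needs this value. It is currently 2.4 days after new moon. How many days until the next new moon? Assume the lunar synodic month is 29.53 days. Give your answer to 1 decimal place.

The next new moon completes the synodic month: 29.53 − 2.4 = 27.130 days.

27.1 days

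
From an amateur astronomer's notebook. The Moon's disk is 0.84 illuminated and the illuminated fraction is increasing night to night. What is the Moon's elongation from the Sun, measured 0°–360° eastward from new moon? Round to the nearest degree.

133°

From f = (1 − cos θ)/2: cos θ = 1 − 2×0.84 = -0.680; arccos → 132.8°.
Waxing ⇒ before full, so θ = 132.8°.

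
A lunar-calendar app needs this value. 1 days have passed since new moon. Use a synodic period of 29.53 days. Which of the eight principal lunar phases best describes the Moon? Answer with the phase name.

At 1/29.53 of the cycle, θ ≈ 12° — the new moon range.

new moon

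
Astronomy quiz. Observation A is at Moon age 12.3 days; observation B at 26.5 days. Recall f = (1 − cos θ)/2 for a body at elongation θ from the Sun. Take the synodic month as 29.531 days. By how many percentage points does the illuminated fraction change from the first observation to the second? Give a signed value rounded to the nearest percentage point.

-83 percentage points

First observation: θ = 360°·12.3/29.531 = 149.9°, so f = 0.933.
Second observation: θ = 323.1°, f = 0.100.
Δf = 0.100 − 0.933 = -0.832, i.e. -83 pp.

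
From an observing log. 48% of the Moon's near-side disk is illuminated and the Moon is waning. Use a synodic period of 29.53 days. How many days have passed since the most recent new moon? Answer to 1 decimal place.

22.3 days

cos θ = 1 − 2f = 0.040, giving a principal value of 87.7°.
Waning ⇒ past full, so θ = 360° − 87.7° = 272.3°.
Age = 29.53 × 272.3°/360° ≈ 22.34 days.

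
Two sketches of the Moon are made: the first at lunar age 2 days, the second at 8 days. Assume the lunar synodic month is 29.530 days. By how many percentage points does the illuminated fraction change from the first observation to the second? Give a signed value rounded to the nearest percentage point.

+52 percentage points

θ₁ = 360° × 2/29.530 = 24.4°, f₁ = (1 − cos θ₁)/2 = 0.045.
θ₂ = 360° × 8/29.530 = 97.5°, f₂ = (1 − cos θ₂)/2 = 0.566.
Change = f₂ − f₁ = +0.521 → +52 percentage points.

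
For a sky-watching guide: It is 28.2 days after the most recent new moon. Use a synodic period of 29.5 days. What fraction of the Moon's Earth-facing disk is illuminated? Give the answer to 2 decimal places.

0.02

Phase angle: θ = 360°·(28.2 d)/(29.5 d) = 344.1°.
cos 344.1° = 0.962, so f = (1 − 0.962)/2 = 0.019.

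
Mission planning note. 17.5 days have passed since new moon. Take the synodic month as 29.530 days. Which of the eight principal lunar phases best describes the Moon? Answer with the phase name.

waning gibbous

θ ≈ 360° × 17.5/29.530 = 213°, which falls in the waning gibbous sector.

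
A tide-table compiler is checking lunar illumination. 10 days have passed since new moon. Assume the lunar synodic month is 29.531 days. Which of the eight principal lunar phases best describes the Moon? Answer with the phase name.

waxing gibbous

At 10/29.531 of the cycle, θ ≈ 122° — the waxing gibbous range.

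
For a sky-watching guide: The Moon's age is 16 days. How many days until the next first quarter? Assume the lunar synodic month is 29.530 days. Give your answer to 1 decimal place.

First quarter is 0.25 of the way through the cycle: age 0.25 × 29.530 = 7.383 d.
This lunation's first quarter (7.383 d) has passed, so add one period: 36.913 − 16 = 20.913 days.

20.9 days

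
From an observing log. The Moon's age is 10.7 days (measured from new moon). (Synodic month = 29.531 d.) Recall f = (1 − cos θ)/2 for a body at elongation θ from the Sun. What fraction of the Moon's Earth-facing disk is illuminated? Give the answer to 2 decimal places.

Phase angle: θ = 360°·(10.7 d)/(29.531 d) = 130.4°.
With cos θ = (-0.649), the lit fraction is (1 − (-0.649))/2 ≈ 0.824.

0.82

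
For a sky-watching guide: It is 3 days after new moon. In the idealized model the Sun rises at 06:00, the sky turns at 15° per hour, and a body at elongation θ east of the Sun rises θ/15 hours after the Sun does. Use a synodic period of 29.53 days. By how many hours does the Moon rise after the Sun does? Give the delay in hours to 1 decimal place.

Phase angle: θ = 360°·(3 d)/(29.53 d) = 36.6°.
At 15° of sky rotation per hour, 36.6° corresponds to a 2.44 h lag.
So the Moon rises 2.44 h after the Sun.

2.4 h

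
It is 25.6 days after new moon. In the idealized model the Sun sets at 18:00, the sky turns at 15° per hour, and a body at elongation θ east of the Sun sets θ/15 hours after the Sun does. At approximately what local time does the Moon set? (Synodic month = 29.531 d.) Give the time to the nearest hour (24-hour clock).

15:00

The Moon has covered 25.6/29.531 of its cycle, so θ ≈ 360° × 25.6/29.531 = 312.1°.
Delay after the Sun = 312.1° / (15°/h) ≈ 20.81 h.
18:00 + 20.81 h ≈ 14:48 → 15:00 to the nearest hour.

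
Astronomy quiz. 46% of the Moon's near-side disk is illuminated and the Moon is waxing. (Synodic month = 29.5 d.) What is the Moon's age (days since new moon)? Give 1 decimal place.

7.0 days

Invert f = (1 − cos θ)/2 to get cos θ = 1 − 2(0.46) = 0.080, hence θ₀ = arccos 0.080 = 85.4°.
Waxing ⇒ before full, so θ = 85.4°.
Age = 29.5 × 85.4°/360° ≈ 7.00 days.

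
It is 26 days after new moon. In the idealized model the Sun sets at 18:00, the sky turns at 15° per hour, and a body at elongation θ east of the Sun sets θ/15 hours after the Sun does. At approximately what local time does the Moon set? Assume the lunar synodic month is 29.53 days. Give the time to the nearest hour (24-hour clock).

15:00

Elongation θ = 360° × 26/29.53 ≈ 317.0°.
Delay after the Sun = 317.0° / (15°/h) ≈ 21.13 h.
18:00 + 21.13 h ≈ 15:08 → 15:00 to the nearest hour.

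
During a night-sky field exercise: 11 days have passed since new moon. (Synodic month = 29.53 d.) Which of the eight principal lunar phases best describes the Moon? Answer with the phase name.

θ ≈ 360° × 11/29.53 = 134°, which falls in the waxing gibbous sector.

waxing gibbous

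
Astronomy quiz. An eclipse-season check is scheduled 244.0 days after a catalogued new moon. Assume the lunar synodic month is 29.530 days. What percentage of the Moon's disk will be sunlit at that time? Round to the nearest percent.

54%

Reduce mod P: 244.0 − 8×29.530 = 7.76 d into the current lunation.
Elongation θ = 360° × 7.76/29.530 ≈ 94.6°.
With cos θ = (-0.080), the lit fraction is (1 − (-0.080))/2 ≈ 0.540, so 54%.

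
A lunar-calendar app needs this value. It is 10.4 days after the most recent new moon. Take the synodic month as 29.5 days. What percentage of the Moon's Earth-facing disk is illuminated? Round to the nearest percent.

80%

The Moon has covered 10.4/29.5 of its cycle, so θ ≈ 360° × 10.4/29.5 = 126.9°.
Illuminated fraction = (1 − cos 126.9°)/2 = (1 − (-0.601))/2 ≈ 0.800, so 80%.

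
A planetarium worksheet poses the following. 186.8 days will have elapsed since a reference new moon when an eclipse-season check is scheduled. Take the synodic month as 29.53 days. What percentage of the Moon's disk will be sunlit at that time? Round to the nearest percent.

186.8 d spans 6 complete synodic months (6 × 29.53 = 177.18 d) plus 9.62 d.
Phase angle: θ = 360°·(9.62 d)/(29.53 d) = 117.3°.
cos 117.3° = (-0.458), so f = (1 − (-0.458))/2 = 0.729, so 73%.

73%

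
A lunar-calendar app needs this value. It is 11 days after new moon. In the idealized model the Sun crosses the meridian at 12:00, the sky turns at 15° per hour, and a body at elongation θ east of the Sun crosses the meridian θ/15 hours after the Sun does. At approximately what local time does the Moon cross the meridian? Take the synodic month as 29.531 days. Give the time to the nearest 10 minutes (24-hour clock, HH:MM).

Elongation θ = 360° × 11/29.531 ≈ 134.1°.
Delay after the Sun = 134.1° / (15°/h) ≈ 8.94 h.
12:00 + 8.940 h ≈ 20:56 → 21:00 to the nearest ten minutes.

21:00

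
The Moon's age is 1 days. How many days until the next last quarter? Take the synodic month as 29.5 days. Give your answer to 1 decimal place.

21.1 days

Last quarter is 0.75 of the way through the cycle: age 0.75 × 29.5 = 22.125 d.
That is 22.125 − 1 = 21.125 days ahead.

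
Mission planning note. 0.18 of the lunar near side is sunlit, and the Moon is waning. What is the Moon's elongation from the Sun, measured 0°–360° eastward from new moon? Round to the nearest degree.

310°

cos θ = 1 − 2f = 0.640, giving a principal value of 50.2°.
Since the Moon is past full (waning), take the reflex angle: θ = 360° − 50.2° = 309.8°.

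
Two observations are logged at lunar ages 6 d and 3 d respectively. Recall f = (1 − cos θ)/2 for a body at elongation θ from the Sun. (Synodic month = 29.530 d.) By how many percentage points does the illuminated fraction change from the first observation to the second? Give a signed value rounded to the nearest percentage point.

-26 pp

θ₁ = 360° × 6/29.530 = 73.1°, f₁ = (1 − cos θ₁)/2 = 0.355.
θ₂ = 360° × 3/29.530 = 36.6°, f₂ = (1 − cos θ₂)/2 = 0.098.
Change = f₂ − f₁ = -0.257 → -26 percentage points.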